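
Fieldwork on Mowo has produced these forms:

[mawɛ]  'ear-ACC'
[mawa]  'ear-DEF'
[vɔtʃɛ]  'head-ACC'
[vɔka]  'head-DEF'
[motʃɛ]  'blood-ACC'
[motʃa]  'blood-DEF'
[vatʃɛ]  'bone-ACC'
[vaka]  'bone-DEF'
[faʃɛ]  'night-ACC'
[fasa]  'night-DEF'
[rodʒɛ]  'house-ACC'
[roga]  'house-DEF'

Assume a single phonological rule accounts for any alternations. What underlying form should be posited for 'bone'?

'bone' shows [tʃ] ~ [k] at the end of the stem ([vatʃɛ] vs [vaka]).
The stem 'blood' ([motʃɛ], [motʃa]) shows [tʃ] unchanged in both environments, so [tʃ] cannot be basic with [k] derived before the DEF suffix.
So /k/ is underlying, and a rule of palatalization before a front vowel — /k/, /g/ and /s/ become palato-alveolar [tʃ], [dʒ] and [ʃ] before a front vowel — gives [tʃ].
The underlying form of 'bone' is therefore /vak/.

/vak/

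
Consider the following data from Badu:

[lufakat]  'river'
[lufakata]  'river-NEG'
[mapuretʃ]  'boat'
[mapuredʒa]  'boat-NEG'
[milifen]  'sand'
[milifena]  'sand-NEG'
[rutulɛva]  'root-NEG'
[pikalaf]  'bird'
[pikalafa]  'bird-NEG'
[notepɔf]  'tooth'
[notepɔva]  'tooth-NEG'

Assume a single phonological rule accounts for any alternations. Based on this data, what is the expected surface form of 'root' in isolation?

In [notepɔf] and [notepɔva] the final segment of 'tooth' alternates: [f] ~ [v].
If /f/ were underlying and a rule turned it into [v] before the NEG suffix, 'bird' would also alternate; but it has [f] in both [pikalaf] and [pikalafa].
Therefore /v/ is basic and [f] is derived by word-final obstruent devoicing (voiced obstruents become voiceless word-finally).
The one attested form of 'root', [rutulɛva], shows underlying /rutulɛv/. Applying the same rule word-finally gives [rutulɛf].

[rutulɛf]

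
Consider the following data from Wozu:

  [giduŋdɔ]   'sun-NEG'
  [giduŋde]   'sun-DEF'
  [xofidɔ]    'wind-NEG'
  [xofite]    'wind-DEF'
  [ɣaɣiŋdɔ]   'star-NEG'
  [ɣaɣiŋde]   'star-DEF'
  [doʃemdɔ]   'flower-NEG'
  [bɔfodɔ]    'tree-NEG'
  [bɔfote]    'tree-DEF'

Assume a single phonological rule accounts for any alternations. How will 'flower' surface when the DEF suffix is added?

The DEF suffix surfaces as [-de] and [-te], depending on the final segment of the stem.
The NEG suffix, which begins with [d], is invariant after every stem; so [d] is not altered by any rule here.
The DEF suffix is therefore /-te/ underlyingly, with post-nasal voicing: voiceless stops become voiced after a nasal.
After 'flower', which ends in a nasal, the suffix surfaces as [-de], giving [doʃemde].

[doʃemde]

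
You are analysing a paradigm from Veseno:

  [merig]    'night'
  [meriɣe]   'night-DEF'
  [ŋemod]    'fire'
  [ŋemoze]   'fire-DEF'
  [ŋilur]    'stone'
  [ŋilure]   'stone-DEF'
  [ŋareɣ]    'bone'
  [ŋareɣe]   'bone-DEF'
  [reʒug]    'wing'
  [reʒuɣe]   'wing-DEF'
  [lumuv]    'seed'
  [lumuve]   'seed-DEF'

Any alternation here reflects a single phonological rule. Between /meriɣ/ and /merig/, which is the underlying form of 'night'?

/merig/

'night' shows [g] ~ [ɣ] at the end of the stem ([merig] vs [meriɣe]).
Compare 'bone', with invariant [ɣ] in [ŋareɣ] and [ŋareɣe]: an analysis with underlying /ɣ/ and a rule producing [g] in isolation would wrongly predict alternation here too.
The alternation reflects intervocalic spirantization: voiced stops become fricatives between vowels. /g/ is underlying.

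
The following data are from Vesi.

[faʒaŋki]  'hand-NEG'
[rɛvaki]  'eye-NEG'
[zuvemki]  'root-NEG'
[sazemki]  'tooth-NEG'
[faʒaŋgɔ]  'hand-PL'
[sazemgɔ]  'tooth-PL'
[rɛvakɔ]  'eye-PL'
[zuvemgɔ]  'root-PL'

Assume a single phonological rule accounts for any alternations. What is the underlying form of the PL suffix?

/-gɔ/

The PL morpheme has two allomorphs, [-gɔ] and [-kɔ].
By contrast the NEG suffix keeps its initial [k] throughout — that segment must be underlying.
So the underlying form is /-gɔ/, and voiced stops become voiceless after a vowel.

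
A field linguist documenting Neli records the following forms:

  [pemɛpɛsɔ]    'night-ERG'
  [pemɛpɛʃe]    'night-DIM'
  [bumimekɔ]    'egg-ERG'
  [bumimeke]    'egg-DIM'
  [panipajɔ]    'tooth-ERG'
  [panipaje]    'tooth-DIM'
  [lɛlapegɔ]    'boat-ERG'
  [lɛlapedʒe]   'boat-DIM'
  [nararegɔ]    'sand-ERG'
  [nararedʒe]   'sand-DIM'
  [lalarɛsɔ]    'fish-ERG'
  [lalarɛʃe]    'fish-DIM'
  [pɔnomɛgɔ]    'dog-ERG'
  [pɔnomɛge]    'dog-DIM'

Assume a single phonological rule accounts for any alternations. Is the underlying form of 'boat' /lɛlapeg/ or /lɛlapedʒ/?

/lɛlapedʒ/

'boat' shows [g] ~ [dʒ] at the end of the stem ([lɛlapegɔ] vs [lɛlapedʒe]).
Compare 'dog', with invariant [g] in [pɔnomɛgɔ] and [pɔnomɛge]: an analysis with underlying /g/ and a rule producing [dʒ] before the DIM suffix would wrongly predict alternation here too.
So /dʒ/ is underlying, and a rule of depalatalization — palato-alveolar /dʒ/ and /ʃ/ become [g] and [s] when no front vowel follows — gives [g].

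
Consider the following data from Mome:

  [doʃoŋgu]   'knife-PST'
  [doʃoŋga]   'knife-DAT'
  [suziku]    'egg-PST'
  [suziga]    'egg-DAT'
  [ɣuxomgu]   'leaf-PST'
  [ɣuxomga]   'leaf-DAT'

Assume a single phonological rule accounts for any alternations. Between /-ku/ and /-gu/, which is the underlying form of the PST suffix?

/-ku/

The PST suffix surfaces as [-gu] and [-ku], depending on the final segment of the stem.
By contrast the DAT suffix keeps its initial [g] throughout — that segment must be underlying.
The PST suffix is therefore /-ku/ underlyingly, with post-nasal voicing: voiceless stops become voiced after a nasal.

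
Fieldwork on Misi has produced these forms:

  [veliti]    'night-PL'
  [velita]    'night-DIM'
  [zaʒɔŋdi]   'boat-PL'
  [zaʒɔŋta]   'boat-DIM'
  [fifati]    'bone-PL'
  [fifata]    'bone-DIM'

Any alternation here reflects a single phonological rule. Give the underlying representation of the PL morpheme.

/-di/

The PL morpheme has two allomorphs, [-di] and [-ti].
The DIM suffix, which begins with [t], is invariant after every stem; so [t] is not altered by any rule here.
So the underlying form is /-di/, and voiced stops become voiceless after a vowel.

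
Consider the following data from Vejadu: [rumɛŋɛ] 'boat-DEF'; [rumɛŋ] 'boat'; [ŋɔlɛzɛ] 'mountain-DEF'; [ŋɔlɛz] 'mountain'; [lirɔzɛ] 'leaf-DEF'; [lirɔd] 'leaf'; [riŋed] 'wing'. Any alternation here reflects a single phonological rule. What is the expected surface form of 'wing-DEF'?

The stem for 'leaf' ends in [z] in [lirɔzɛ] but [d] in [lirɔd].
Compare 'mountain', with invariant [z] in [ŋɔlɛzɛ] and [ŋɔlɛz]: an analysis with underlying /z/ and a rule producing [d] in isolation would wrongly predict alternation here too.
So /d/ is underlying, and a rule of intervocalic spirantization — voiced stops become fricatives between vowels — gives [z].
The one attested form of 'wing', [riŋed], shows underlying /riŋed/. Applying the same rule between vowels gives [riŋezɛ].

[riŋezɛ]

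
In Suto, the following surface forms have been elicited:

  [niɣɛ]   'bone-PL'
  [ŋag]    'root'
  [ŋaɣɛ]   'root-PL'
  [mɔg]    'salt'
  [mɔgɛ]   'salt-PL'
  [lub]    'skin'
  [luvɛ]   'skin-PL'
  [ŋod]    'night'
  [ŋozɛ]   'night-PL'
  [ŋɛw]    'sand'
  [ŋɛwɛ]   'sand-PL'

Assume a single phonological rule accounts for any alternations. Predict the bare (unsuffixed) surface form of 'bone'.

'root' shows [g] ~ [ɣ] at the end of the stem ([ŋag] vs [ŋaɣɛ]).
The stem 'salt' ([mɔg], [mɔgɛ]) shows [g] unchanged in both environments, so [g] cannot be basic with [ɣ] derived before the PL suffix.
So /ɣ/ is underlying, and a rule of word-final hardening — voiced fricatives become stops word-finally — gives [g].
The one attested form of 'bone', [niɣɛ], shows underlying /niɣ/. Applying the same rule word-finally gives [nig].

[nig]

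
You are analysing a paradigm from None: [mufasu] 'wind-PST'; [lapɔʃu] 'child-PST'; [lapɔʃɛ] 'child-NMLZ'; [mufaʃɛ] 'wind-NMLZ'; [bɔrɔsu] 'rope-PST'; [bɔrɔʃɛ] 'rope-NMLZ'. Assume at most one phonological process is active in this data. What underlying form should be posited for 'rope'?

The root 'rope' surfaces as [bɔrɔsu] and [bɔrɔʃɛ], with a stem-final [s] ~ [ʃ] alternation.
The stem 'child' ([lapɔʃu], [lapɔʃɛ]) shows [ʃ] unchanged in both environments, so [ʃ] cannot be basic with [s] derived before the PST suffix.
So /s/ is underlying, and a rule of palatalization before a front vowel — /s/ becomes palato-alveolar [ʃ] before a front vowel — gives [ʃ].
The underlying form of 'rope' is therefore /bɔrɔs/.

/bɔrɔs/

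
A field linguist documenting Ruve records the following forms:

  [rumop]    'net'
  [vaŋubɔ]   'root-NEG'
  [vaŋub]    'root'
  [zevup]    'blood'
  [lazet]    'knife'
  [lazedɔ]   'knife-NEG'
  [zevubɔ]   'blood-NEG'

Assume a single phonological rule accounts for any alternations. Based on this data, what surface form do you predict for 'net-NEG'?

The root 'blood' surfaces as [zevup] and [zevubɔ], with a stem-final [p] ~ [b] alternation.
The stem 'root' ([vaŋub], [vaŋubɔ]) shows [b] unchanged in both environments, so [b] cannot be basic with [p] derived in isolation.
Therefore /p/ is basic and [b] is derived by intervocalic voicing (voiceless stops become voiced between vowels).
From [rumop] the stem 'net' is /rumop/; between vowels this yields [rumobɔ].

[rumobɔ]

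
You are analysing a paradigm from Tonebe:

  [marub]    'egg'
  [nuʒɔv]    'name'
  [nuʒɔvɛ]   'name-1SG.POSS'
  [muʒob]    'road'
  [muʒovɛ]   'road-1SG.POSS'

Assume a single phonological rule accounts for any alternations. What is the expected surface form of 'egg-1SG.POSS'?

The stem for 'road' ends in [b] in [muʒob] but [v] in [muʒovɛ].
Compare 'name', with invariant [v] in [nuʒɔv] and [nuʒɔvɛ]: an analysis with underlying /v/ and a rule producing [b] in isolation would wrongly predict alternation here too.
The alternation reflects intervocalic spirantization: voiced stops become fricatives between vowels. /b/ is underlying.
The one attested form of 'egg', [marub], shows underlying /marub/. Applying the same rule between vowels gives [maruvɛ].

[maruvɛ]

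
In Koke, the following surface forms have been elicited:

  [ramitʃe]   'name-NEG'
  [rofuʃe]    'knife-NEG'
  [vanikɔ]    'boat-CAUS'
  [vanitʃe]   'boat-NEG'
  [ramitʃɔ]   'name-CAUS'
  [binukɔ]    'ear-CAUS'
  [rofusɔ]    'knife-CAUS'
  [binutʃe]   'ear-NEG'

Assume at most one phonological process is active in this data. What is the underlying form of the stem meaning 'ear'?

The root 'ear' surfaces as [binutʃe] and [binukɔ], with a stem-final [tʃ] ~ [k] alternation.
The stem 'name' ([ramitʃe], [ramitʃɔ]) shows [tʃ] unchanged in both environments, so [tʃ] cannot be basic with [k] derived before the CAUS suffix.
Therefore /k/ is basic and [tʃ] is derived by palatalization before a front vowel (/k/ and /s/ become palato-alveolar [tʃ] and [ʃ] before a front vowel).
So 'ear' = /binuk/.

/binuk/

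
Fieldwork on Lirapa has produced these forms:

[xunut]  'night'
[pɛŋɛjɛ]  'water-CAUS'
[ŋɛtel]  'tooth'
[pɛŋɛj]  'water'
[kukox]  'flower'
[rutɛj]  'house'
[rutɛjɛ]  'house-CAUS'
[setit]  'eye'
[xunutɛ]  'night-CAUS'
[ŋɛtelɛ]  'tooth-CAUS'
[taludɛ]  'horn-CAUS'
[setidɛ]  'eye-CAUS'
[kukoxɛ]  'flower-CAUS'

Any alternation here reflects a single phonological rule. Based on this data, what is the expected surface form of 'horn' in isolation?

The root 'eye' surfaces as [setit] and [setidɛ], with a stem-final [t] ~ [d] alternation.
The stem 'night' ([xunut], [xunutɛ]) shows [t] unchanged in both environments, so [t] cannot be basic with [d] derived before the CAUS suffix.
Therefore /d/ is basic and [t] is derived by word-final obstruent devoicing (voiced obstruents become voiceless word-finally).
The one attested form of 'horn', [taludɛ], shows underlying /talud/. Applying the same rule word-finally gives [talut].

[talut]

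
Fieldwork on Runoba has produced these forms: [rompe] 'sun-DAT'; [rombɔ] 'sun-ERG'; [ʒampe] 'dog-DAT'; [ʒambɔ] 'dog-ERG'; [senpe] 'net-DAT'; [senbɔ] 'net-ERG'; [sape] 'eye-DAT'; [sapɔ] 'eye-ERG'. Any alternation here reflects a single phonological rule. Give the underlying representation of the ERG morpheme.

/-bɔ/

The ERG suffix surfaces as [-bɔ] and [-pɔ], depending on the final segment of the stem.
The DAT suffix, which begins with [p], is invariant after every stem; so [p] is not altered by any rule here.
The ERG suffix is therefore /-bɔ/ underlyingly, with post-vocalic devoicing: voiced stops become voiceless after a vowel.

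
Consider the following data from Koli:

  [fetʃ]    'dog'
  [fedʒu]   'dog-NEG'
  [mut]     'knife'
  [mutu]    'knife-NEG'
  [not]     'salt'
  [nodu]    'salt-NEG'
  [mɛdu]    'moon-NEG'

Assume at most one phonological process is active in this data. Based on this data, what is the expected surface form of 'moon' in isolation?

In [not] and [nodu] the final segment of 'salt' alternates: [t] ~ [d].
The stem 'knife' ([mut], [mutu]) shows [t] unchanged in both environments, so [t] cannot be basic with [d] derived before the NEG suffix.
Therefore /d/ is basic and [t] is derived by word-final obstruent devoicing (voiced obstruents become voiceless word-finally).
From [mɛdu] the stem 'moon' is /mɛd/; word-finally this yields [mɛt].

[mɛt]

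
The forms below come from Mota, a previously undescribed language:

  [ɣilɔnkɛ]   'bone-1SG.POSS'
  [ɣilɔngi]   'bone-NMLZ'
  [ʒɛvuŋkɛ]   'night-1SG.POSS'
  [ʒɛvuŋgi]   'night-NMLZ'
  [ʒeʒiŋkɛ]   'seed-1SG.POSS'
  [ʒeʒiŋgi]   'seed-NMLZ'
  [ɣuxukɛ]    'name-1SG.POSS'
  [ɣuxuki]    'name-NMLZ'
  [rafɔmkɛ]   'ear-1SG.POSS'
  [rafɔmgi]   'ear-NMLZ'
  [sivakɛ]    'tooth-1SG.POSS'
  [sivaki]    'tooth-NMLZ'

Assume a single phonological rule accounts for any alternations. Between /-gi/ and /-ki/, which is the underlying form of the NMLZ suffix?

/-gi/

The NMLZ morpheme has two allomorphs, [-gi] and [-ki].
By contrast the 1SG.POSS suffix keeps its initial [k] throughout — that segment must be underlying.
The NMLZ suffix is therefore /-gi/ underlyingly, with post-vocalic devoicing: voiced stops become voiceless after a vowel.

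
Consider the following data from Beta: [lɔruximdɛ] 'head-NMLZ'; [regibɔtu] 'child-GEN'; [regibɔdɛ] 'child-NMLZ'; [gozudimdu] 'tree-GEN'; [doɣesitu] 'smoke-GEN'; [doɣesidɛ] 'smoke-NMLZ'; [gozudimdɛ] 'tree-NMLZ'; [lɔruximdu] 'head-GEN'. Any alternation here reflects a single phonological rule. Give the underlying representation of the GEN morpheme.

The GEN suffix surfaces as [-du] and [-tu], depending on the final segment of the stem.
By contrast the NMLZ suffix keeps its initial [d] throughout — that segment must be underlying.
The GEN suffix is therefore /-tu/ underlyingly, with post-nasal voicing: voiceless stops become voiced after a nasal.

/-tu/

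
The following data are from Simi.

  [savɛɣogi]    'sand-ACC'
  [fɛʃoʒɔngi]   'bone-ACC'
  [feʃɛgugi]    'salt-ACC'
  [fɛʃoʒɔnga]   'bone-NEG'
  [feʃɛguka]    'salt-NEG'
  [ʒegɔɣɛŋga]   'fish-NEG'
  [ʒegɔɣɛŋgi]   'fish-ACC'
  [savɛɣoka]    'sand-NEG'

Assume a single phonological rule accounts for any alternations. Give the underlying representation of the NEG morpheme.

The NEG suffix surfaces as [-ga] and [-ka], depending on the final segment of the stem.
By contrast the ACC suffix keeps its initial [g] throughout — that segment must be underlying.
So the underlying form is /-ka/, and voiceless stops become voiced after a nasal.

/-ka/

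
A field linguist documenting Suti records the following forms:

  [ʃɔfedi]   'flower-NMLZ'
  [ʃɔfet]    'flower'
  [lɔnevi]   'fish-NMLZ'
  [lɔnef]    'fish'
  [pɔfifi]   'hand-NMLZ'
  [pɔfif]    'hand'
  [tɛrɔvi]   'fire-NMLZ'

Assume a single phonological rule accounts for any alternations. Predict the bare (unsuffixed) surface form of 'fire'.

The root 'fish' surfaces as [lɔnevi] and [lɔnef], with a stem-final [v] ~ [f] alternation.
But 'hand' keeps [f] in both environments ([pɔfifi], [pɔfif]), so there is no rule changing /f/ to [v] before the NMLZ suffix.
So /v/ is underlying, and a rule of word-final obstruent devoicing — voiced obstruents become voiceless word-finally — gives [f].
The one attested form of 'fire', [tɛrɔvi], shows underlying /tɛrɔv/. Applying the same rule word-finally gives [tɛrɔf].

[tɛrɔf]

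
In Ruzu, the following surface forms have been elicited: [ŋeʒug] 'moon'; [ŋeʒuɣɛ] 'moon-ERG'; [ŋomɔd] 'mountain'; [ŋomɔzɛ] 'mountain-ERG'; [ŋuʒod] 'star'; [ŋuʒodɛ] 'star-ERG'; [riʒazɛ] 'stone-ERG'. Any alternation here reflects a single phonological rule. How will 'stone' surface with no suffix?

The stem for 'mountain' ends in [d] in [ŋomɔd] but [z] in [ŋomɔzɛ].
But 'star' keeps [d] in both environments ([ŋuʒod], [ŋuʒodɛ]), so there is no rule changing /d/ to [z] before the ERG suffix.
Therefore /z/ is basic and [d] is derived by word-final hardening (voiced fricatives become stops word-finally).
From [riʒazɛ] the stem 'stone' is /riʒaz/; word-finally this yields [riʒad].

[riʒad]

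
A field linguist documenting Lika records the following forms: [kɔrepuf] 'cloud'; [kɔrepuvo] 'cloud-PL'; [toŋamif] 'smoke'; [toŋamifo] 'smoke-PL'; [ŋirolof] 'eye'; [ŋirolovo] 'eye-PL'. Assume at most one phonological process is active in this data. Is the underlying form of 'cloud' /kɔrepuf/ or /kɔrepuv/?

In [kɔrepuf] and [kɔrepuvo] the final segment of 'cloud' alternates: [f] ~ [v].
But 'smoke' keeps [f] in both environments ([toŋamif], [toŋamifo]), so there is no rule changing /f/ to [v] before the PL suffix.
The underlying segment must be /v/; voiced obstruents become voiceless word-finally, yielding [f] there.

/kɔrepuv/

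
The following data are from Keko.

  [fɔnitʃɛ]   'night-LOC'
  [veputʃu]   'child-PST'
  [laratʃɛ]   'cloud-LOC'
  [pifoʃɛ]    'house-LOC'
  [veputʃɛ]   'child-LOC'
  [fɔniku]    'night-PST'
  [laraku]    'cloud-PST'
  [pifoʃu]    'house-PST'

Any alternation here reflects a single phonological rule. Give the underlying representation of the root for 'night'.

'night' shows [tʃ] ~ [k] at the end of the stem ([fɔnitʃɛ] vs [fɔniku]).
The stem 'child' ([veputʃɛ], [veputʃu]) shows [tʃ] unchanged in both environments, so [tʃ] cannot be basic with [k] derived before the PST suffix.
The alternation reflects palatalization before a front vowel: /k/ becomes palato-alveolar [tʃ] before a front vowel. /k/ is underlying.
So 'night' = /fɔnik/.

/fɔnik/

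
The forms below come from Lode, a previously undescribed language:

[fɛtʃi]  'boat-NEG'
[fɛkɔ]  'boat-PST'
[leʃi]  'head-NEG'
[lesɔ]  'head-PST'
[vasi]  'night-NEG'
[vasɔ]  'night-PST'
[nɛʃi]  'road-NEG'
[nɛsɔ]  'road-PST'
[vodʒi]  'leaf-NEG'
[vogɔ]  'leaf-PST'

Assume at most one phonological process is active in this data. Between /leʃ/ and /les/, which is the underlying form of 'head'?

/leʃ/

The stem for 'head' ends in [ʃ] in [leʃi] but [s] in [lesɔ].
But 'night' keeps [s] in both environments ([vasi], [vasɔ]), so there is no rule changing /s/ to [ʃ] before the NEG suffix.
The underlying segment must be /ʃ/; palato-alveolar /tʃ/, /dʒ/ and /ʃ/ become [k], [g] and [s] when no front vowel follows, yielding [s] there.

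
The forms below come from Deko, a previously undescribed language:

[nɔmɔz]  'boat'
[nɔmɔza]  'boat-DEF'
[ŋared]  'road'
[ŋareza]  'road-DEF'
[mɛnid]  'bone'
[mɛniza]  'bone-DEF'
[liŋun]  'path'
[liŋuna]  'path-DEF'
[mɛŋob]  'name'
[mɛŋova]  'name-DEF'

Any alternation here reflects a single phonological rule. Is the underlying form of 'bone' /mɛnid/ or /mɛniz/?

/mɛnid/

'bone' shows [d] ~ [z] at the end of the stem ([mɛnid] vs [mɛniza]).
If /z/ were underlying and a rule turned it into [d] in isolation, 'boat' would also alternate; but it has [z] in both [nɔmɔz] and [nɔmɔza].
The underlying segment must be /d/; voiced stops become fricatives between vowels, yielding [z] there.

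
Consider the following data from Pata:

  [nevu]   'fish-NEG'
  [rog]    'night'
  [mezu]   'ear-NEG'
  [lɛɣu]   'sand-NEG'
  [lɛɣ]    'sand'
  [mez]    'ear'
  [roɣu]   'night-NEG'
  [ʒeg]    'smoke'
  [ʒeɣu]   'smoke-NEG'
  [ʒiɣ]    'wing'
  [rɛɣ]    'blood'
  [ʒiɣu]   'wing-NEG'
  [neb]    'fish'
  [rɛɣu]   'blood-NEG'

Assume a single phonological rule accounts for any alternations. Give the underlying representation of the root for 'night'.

/rog/

The stem for 'night' ends in [g] in [rog] but [ɣ] in [roɣu].
If /ɣ/ were underlying and a rule turned it into [g] in isolation, 'blood' would also alternate; but it has [ɣ] in both [rɛɣ] and [rɛɣu].
The underlying segment must be /g/; voiced stops become fricatives between vowels, yielding [ɣ] there.
The underlying form of 'night' is therefore /rog/.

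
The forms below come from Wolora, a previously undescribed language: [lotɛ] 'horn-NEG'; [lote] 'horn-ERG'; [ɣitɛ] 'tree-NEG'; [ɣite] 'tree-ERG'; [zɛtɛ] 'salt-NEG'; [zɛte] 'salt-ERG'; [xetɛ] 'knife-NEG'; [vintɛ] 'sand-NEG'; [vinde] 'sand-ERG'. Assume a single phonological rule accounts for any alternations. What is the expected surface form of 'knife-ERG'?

[xete]

The ERG morpheme has two allomorphs, [-de] and [-te].
The NEG suffix, which begins with [t], is invariant after every stem; so [t] is not altered by any rule here.
The ERG suffix is therefore /-de/ underlyingly, with post-vocalic devoicing: voiced stops become voiceless after a vowel.
After 'knife', which ends in a vowel, the suffix surfaces as [-te], giving [xete].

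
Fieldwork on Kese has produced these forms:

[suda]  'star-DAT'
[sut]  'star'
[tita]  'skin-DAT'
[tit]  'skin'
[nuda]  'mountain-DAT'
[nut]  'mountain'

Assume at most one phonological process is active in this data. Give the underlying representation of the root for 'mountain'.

The root 'mountain' surfaces as [nuda] and [nut], with a stem-final [d] ~ [t] alternation.
If /t/ were underlying and a rule turned it into [d] before the DAT suffix, 'skin' would also alternate; but it has [t] in both [tita] and [tit].
The underlying segment must be /d/; voiced obstruents become voiceless word-finally, yielding [t] there.

/nud/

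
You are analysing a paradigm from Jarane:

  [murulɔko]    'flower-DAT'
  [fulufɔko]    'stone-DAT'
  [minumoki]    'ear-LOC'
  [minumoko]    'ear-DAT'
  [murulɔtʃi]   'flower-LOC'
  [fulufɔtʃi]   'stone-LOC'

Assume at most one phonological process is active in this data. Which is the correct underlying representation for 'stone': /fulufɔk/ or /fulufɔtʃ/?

The root 'stone' surfaces as [fulufɔtʃi] and [fulufɔko], with a stem-final [tʃ] ~ [k] alternation.
But 'ear' keeps [k] in both environments ([minumoki], [minumoko]), so there is no rule changing /k/ to [tʃ] before the LOC suffix.
The underlying segment must be /tʃ/; palato-alveolar /tʃ/ becomes [k] when no front vowel follows, yielding [k] there.

/fulufɔtʃ/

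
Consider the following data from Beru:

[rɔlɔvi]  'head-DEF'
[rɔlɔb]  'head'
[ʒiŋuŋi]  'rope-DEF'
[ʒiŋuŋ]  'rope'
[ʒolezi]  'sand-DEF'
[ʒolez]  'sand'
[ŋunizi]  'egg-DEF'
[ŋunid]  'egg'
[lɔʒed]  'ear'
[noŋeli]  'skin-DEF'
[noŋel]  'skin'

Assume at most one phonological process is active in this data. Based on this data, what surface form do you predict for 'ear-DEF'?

The root 'egg' surfaces as [ŋunizi] and [ŋunid], with a stem-final [z] ~ [d] alternation.
But 'sand' keeps [z] in both environments ([ʒolezi], [ʒolez]), so there is no rule changing /z/ to [d] in isolation.
The alternation reflects intervocalic spirantization: voiced stops become fricatives between vowels. /d/ is underlying.
From [lɔʒed] the stem 'ear' is /lɔʒed/; between vowels this yields [lɔʒezi].

[lɔʒezi]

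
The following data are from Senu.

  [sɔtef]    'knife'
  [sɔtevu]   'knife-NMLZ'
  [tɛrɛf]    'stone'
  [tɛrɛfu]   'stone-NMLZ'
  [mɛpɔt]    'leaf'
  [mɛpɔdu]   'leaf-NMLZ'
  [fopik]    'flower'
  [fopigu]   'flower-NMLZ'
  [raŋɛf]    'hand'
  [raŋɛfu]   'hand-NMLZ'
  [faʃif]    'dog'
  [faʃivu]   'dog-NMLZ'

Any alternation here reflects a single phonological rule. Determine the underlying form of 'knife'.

/sɔtev/

The stem for 'knife' ends in [f] in [sɔtef] but [v] in [sɔtevu].
If /f/ were underlying and a rule turned it into [v] before the NMLZ suffix, 'hand' would also alternate; but it has [f] in both [raŋɛf] and [raŋɛfu].
The alternation reflects word-final obstruent devoicing: voiced obstruents become voiceless word-finally. /v/ is underlying.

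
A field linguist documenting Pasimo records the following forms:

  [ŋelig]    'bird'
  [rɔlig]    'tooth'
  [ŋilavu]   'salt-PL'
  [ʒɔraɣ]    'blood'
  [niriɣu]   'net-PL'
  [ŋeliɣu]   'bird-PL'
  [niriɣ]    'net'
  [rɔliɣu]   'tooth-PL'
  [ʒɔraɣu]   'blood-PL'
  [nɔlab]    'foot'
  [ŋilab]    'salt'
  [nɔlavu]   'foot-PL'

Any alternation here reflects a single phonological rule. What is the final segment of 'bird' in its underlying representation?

/g/

The root 'bird' surfaces as [ŋelig] and [ŋeliɣu], with a stem-final [g] ~ [ɣ] alternation.
Compare 'net', with invariant [ɣ] in [niriɣ] and [niriɣu]: an analysis with underlying /ɣ/ and a rule producing [g] in isolation would wrongly predict alternation here too.
Therefore /g/ is basic and [ɣ] is derived by intervocalic spirantization (voiced stops become fricatives between vowels).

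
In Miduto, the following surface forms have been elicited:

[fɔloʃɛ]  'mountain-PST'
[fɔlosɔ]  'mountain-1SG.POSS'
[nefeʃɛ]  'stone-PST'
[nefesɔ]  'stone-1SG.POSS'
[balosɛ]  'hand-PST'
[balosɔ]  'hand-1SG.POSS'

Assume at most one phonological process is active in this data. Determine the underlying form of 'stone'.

The root 'stone' surfaces as [nefeʃɛ] and [nefesɔ], with a stem-final [ʃ] ~ [s] alternation.
If /s/ were underlying and a rule turned it into [ʃ] before the PST suffix, 'hand' would also alternate; but it has [s] in both [balosɛ] and [balosɔ].
The underlying segment must be /ʃ/; palato-alveolar /ʃ/ becomes [s] when no front vowel follows, yielding [s] there.
So 'stone' = /nefeʃ/.

/nefeʃ/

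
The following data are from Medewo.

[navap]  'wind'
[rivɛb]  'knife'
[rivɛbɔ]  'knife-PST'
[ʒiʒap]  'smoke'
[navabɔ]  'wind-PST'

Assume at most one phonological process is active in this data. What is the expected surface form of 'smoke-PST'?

[ʒiʒabɔ]

In [navabɔ] and [navap] the final segment of 'wind' alternates: [b] ~ [p].
If /b/ were underlying and a rule turned it into [p] in isolation, 'knife' would also alternate; but it has [b] in both [rivɛbɔ] and [rivɛb].
The alternation reflects intervocalic voicing: voiceless stops become voiced between vowels. /p/ is underlying.
The one attested form of 'smoke', [ʒiʒap], shows underlying /ʒiʒap/. Applying the same rule between vowels gives [ʒiʒabɔ].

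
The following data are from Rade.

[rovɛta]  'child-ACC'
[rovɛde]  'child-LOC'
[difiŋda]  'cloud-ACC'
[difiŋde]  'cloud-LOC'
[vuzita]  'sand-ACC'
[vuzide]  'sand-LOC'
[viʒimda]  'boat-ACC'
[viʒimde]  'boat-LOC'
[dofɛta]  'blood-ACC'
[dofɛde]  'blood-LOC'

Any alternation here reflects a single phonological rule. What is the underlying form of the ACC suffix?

The ACC morpheme has two allomorphs, [-da] and [-ta].
The LOC suffix, which begins with [d], is invariant after every stem; so [d] is not altered by any rule here.
So the underlying form is /-ta/, and voiceless stops become voiced after a nasal.

/-ta/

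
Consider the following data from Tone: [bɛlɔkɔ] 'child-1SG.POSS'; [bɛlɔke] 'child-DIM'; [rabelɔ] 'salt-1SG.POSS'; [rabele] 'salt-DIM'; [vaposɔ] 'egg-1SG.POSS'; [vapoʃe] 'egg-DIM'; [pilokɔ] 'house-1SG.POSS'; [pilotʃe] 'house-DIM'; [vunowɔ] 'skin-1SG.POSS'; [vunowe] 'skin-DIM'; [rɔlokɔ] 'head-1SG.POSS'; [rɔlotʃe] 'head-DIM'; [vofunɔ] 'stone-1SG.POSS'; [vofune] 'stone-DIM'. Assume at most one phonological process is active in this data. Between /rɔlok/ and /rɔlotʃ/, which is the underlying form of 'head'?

/rɔlotʃ/

'head' shows [k] ~ [tʃ] at the end of the stem ([rɔlokɔ] vs [rɔlotʃe]).
If /k/ were underlying and a rule turned it into [tʃ] before the DIM suffix, 'child' would also alternate; but it has [k] in both [bɛlɔkɔ] and [bɛlɔke].
The alternation reflects depalatalization: palato-alveolar /tʃ/ and /ʃ/ become [k] and [s] when no front vowel follows. /tʃ/ is underlying.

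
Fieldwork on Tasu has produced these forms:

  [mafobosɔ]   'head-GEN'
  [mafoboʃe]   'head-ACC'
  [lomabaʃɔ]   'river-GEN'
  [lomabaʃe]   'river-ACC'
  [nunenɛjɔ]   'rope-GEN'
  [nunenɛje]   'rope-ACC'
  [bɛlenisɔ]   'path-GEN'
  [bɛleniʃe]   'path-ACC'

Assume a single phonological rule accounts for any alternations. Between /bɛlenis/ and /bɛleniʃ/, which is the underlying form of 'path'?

In [bɛlenisɔ] and [bɛleniʃe] the final segment of 'path' alternates: [s] ~ [ʃ].
If /ʃ/ were underlying and a rule turned it into [s] before the GEN suffix, 'river' would also alternate; but it has [ʃ] in both [lomabaʃɔ] and [lomabaʃe].
Therefore /s/ is basic and [ʃ] is derived by palatalization before a front vowel (/s/ becomes palato-alveolar [ʃ] before a front vowel).

/bɛlenis/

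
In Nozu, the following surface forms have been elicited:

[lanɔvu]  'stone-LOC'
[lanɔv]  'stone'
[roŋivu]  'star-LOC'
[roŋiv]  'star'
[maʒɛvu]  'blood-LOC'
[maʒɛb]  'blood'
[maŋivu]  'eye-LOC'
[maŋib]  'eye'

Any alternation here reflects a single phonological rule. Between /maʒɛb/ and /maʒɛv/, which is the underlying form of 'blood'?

/maʒɛb/

In [maʒɛvu] and [maʒɛb] the final segment of 'blood' alternates: [v] ~ [b].
But 'star' keeps [v] in both environments ([roŋivu], [roŋiv]), so there is no rule changing /v/ to [b] in isolation.
The alternation reflects intervocalic spirantization: voiced stops become fricatives between vowels. /b/ is underlying.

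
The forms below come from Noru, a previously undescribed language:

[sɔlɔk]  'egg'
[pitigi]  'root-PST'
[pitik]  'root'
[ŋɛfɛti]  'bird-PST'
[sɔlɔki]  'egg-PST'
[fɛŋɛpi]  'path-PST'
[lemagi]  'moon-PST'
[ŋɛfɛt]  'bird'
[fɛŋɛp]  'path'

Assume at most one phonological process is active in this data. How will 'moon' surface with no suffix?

[lemak]

The root 'root' surfaces as [pitigi] and [pitik], with a stem-final [g] ~ [k] alternation.
If /k/ were underlying and a rule turned it into [g] before the PST suffix, 'egg' would also alternate; but it has [k] in both [sɔlɔki] and [sɔlɔk].
The underlying segment must be /g/; voiced obstruents become voiceless word-finally, yielding [k] there.
From [lemagi] the stem 'moon' is /lemag/; word-finally this yields [lemak].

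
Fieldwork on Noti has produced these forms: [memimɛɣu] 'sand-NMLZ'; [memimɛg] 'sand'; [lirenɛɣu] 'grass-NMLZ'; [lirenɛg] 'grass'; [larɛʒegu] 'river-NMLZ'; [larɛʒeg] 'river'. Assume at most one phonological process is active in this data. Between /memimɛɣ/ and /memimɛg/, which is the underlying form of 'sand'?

/memimɛɣ/

The stem for 'sand' ends in [ɣ] in [memimɛɣu] but [g] in [memimɛg].
The stem 'river' ([larɛʒegu], [larɛʒeg]) shows [g] unchanged in both environments, so [g] cannot be basic with [ɣ] derived before the NMLZ suffix.
So /ɣ/ is underlying, and a rule of word-final hardening — voiced fricatives become stops word-finally — gives [g].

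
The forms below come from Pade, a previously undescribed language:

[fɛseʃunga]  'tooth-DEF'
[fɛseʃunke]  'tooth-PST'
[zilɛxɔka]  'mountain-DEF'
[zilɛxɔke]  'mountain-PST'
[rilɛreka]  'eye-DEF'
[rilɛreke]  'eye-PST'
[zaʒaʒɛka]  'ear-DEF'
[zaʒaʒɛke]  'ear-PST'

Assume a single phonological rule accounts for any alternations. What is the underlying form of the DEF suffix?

The DEF morpheme has two allomorphs, [-ga] and [-ka].
The PST suffix, which begins with [k], is invariant after every stem; so [k] is not altered by any rule here.
So the underlying form is /-ga/, and voiced stops become voiceless after a vowel.

/-ga/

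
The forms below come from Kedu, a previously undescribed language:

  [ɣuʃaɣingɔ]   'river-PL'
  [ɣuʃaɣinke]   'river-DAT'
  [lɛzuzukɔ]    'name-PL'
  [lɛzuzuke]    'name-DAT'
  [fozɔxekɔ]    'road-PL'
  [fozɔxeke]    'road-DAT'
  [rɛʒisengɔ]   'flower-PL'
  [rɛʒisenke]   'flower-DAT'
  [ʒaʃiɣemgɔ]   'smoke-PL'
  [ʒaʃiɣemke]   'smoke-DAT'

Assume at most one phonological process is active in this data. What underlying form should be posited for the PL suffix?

/-gɔ/

The PL suffix surfaces as [-gɔ] and [-kɔ], depending on the final segment of the stem.
The DAT suffix, which begins with [k], is invariant after every stem; so [k] is not altered by any rule here.
So the underlying form is /-gɔ/, and voiced stops become voiceless after a vowel.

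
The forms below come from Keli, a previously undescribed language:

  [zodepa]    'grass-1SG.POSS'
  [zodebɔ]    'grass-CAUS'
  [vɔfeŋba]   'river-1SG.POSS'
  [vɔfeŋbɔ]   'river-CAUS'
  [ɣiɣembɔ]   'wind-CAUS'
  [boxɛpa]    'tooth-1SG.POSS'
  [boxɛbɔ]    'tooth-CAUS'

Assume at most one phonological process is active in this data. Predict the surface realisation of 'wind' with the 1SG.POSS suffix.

[ɣiɣemba]

The 1SG.POSS suffix surfaces as [-ba] and [-pa], depending on the final segment of the stem.
The CAUS suffix, which begins with [b], is invariant after every stem; so [b] is not altered by any rule here.
The 1SG.POSS suffix is therefore /-pa/ underlyingly, with post-nasal voicing: voiceless stops become voiced after a nasal.
After 'wind', which ends in a nasal, the suffix surfaces as [-ba], giving [ɣiɣemba].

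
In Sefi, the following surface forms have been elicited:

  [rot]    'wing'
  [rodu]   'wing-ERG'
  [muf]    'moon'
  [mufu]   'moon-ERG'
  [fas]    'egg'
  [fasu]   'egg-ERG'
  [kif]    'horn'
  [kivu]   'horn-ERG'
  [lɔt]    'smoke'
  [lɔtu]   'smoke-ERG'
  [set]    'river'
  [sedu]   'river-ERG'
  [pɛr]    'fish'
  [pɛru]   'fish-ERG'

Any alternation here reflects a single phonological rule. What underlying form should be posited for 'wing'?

The stem for 'wing' ends in [t] in [rot] but [d] in [rodu].
The stem 'smoke' ([lɔt], [lɔtu]) shows [t] unchanged in both environments, so [t] cannot be basic with [d] derived before the ERG suffix.
So /d/ is underlying, and a rule of word-final obstruent devoicing — voiced obstruents become voiceless word-finally — gives [t].

/rod/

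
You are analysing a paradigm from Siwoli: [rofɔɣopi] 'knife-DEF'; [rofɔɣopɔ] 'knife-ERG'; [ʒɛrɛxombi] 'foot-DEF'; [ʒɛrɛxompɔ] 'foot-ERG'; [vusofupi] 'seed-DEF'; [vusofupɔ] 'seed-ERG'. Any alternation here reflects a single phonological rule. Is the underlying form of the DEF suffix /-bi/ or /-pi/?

/-bi/

The DEF suffix surfaces as [-bi] and [-pi], depending on the final segment of the stem.
By contrast the ERG suffix keeps its initial [p] throughout — that segment must be underlying.
So the underlying form is /-bi/, and voiced stops become voiceless after a vowel.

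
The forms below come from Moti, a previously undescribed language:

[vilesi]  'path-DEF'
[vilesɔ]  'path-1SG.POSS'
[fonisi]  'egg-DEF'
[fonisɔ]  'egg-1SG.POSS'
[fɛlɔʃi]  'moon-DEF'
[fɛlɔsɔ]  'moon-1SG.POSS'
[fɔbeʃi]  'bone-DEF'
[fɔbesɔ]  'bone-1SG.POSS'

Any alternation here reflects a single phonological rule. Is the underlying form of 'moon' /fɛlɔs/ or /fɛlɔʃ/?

/fɛlɔʃ/

The stem for 'moon' ends in [ʃ] in [fɛlɔʃi] but [s] in [fɛlɔsɔ].
If /s/ were underlying and a rule turned it into [ʃ] before the DEF suffix, 'path' would also alternate; but it has [s] in both [vilesi] and [vilesɔ].
The alternation reflects depalatalization: palato-alveolar /ʃ/ becomes [s] when no front vowel follows. /ʃ/ is underlying.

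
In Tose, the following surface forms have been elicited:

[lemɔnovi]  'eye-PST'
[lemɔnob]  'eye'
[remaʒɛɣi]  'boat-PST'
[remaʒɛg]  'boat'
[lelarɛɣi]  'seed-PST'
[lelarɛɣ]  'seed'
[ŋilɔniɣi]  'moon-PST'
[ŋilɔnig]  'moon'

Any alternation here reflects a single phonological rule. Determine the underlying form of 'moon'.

/ŋilɔnig/

In [ŋilɔniɣi] and [ŋilɔnig] the final segment of 'moon' alternates: [ɣ] ~ [g].
Compare 'seed', with invariant [ɣ] in [lelarɛɣi] and [lelarɛɣ]: an analysis with underlying /ɣ/ and a rule producing [g] in isolation would wrongly predict alternation here too.
The underlying segment must be /g/; voiced stops become fricatives between vowels, yielding [ɣ] there.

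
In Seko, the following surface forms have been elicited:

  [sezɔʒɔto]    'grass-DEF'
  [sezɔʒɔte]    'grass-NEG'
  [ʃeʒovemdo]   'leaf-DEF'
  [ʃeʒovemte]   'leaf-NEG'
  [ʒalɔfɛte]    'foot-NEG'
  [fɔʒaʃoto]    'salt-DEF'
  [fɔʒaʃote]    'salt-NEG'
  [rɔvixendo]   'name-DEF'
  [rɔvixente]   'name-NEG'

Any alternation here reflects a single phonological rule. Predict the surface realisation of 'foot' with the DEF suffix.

The DEF morpheme has two allomorphs, [-do] and [-to].
The NEG suffix, which begins with [t], is invariant after every stem; so [t] is not altered by any rule here.
The DEF suffix is therefore /-do/ underlyingly, with post-vocalic devoicing: voiced stops become voiceless after a vowel.
After 'foot', which ends in a vowel, the suffix surfaces as [-to], giving [ʒalɔfɛto].

[ʒalɔfɛto]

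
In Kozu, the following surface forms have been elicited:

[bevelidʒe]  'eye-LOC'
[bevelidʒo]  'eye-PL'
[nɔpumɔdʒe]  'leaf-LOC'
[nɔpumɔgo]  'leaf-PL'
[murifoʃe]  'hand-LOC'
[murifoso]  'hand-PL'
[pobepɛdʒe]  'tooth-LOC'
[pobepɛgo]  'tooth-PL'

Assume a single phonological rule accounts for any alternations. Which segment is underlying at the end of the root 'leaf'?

The root 'leaf' surfaces as [nɔpumɔdʒe] and [nɔpumɔgo], with a stem-final [dʒ] ~ [g] alternation.
Compare 'eye', with invariant [dʒ] in [bevelidʒe] and [bevelidʒo]: an analysis with underlying /dʒ/ and a rule producing [g] before the PL suffix would wrongly predict alternation here too.
The underlying segment must be /g/; /g/ and /s/ become palato-alveolar [dʒ] and [ʃ] before a front vowel, yielding [dʒ] there.

/g/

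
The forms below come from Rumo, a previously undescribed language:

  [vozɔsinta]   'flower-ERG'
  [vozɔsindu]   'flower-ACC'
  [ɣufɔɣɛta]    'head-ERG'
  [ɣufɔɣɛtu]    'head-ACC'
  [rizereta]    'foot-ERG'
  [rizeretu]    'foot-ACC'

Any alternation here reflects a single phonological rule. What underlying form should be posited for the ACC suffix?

The ACC suffix surfaces as [-du] and [-tu], depending on the final segment of the stem.
By contrast the ERG suffix keeps its initial [t] throughout — that segment must be underlying.
The ACC suffix is therefore /-du/ underlyingly, with post-vocalic devoicing: voiced stops become voiceless after a vowel.

/-du/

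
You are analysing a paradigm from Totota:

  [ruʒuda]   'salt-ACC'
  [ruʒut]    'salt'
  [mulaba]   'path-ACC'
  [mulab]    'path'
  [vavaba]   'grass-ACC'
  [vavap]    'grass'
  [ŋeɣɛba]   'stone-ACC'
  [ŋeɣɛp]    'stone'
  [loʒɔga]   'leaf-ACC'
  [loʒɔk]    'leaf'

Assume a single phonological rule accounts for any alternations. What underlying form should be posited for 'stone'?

/ŋeɣɛp/

'stone' shows [b] ~ [p] at the end of the stem ([ŋeɣɛba] vs [ŋeɣɛp]).
If /b/ were underlying and a rule turned it into [p] in isolation, 'path' would also alternate; but it has [b] in both [mulaba] and [mulab].
So /p/ is underlying, and a rule of intervocalic voicing — voiceless stops become voiced between vowels — gives [b].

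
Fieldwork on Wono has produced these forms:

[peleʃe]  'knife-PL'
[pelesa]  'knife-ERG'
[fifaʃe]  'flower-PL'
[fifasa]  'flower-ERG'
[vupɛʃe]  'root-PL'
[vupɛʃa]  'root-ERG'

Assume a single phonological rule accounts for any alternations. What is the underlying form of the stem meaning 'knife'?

The stem for 'knife' ends in [ʃ] in [peleʃe] but [s] in [pelesa].
But 'root' keeps [ʃ] in both environments ([vupɛʃe], [vupɛʃa]), so there is no rule changing /ʃ/ to [s] before the ERG suffix.
The alternation reflects palatalization before a front vowel: /s/ becomes palato-alveolar [ʃ] before a front vowel. /s/ is underlying.
The underlying form of 'knife' is therefore /peles/.

/peles/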